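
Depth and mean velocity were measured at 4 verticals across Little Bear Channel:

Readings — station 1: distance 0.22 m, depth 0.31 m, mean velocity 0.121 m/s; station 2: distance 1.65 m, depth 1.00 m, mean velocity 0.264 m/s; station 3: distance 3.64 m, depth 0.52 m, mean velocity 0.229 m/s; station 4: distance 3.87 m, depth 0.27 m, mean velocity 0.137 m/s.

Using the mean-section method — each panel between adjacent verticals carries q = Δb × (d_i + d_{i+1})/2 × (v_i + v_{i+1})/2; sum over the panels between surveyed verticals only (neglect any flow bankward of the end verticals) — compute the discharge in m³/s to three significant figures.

0.570 m³/s

Panel 1-2: Δb = 1.43 m, d̄ = (0.31+1.00)/2 = 0.655, v̄ = (0.121+0.264)/2 = 0.1925 → q = 1.43×0.655×0.1925 = 0.1803 m³/s
Panel 2-3: Δb = 1.99 m, d̄ = (1.00+0.52)/2 = 0.76, v̄ = (0.264+0.229)/2 = 0.2465 → q = 1.99×0.76×0.2465 = 0.3728 m³/s
Panel 3-4: Δb = 0.23 m, d̄ = (0.52+0.27)/2 = 0.395, v̄ = (0.229+0.137)/2 = 0.183 → q = 0.23×0.395×0.183 = 0.01663 m³/s
Q = Σ q = 0.5697 m³/s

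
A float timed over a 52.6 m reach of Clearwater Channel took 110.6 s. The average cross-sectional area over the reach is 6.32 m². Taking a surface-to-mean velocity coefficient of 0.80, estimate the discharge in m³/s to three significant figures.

2.40 m³/s

v_surface = L / t̄ = 52.6 / 110.6 = 0.4756 m/s
v_mean = 0.80 × 0.4756 = 0.3805 m/s
Q = A × v_mean = 6.32 × 0.3805 = 2.405 m³/s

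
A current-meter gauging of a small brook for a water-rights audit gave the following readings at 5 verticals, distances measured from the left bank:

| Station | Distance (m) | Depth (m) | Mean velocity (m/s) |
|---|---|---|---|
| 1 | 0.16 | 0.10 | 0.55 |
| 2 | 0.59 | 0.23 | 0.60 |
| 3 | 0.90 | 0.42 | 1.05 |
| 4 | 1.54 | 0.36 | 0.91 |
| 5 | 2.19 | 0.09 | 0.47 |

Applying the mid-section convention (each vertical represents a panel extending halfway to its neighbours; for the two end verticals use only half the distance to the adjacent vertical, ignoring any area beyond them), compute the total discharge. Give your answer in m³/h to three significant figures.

1790 m³/h

w_1 = (0.59 − 0.16)/2 = 0.215 m; q_1 = 0.55 × 0.10 × 0.215 = 0.01183 m³/s
w_2 = (0.90 − 0.16)/2 = 0.37 m; q_2 = 0.60 × 0.23 × 0.37 = 0.05106 m³/s
w_3 = (1.54 − 0.59)/2 = 0.475 m; q_3 = 1.05 × 0.42 × 0.475 = 0.2095 m³/s
w_4 = (2.19 − 0.90)/2 = 0.645 m; q_4 = 0.91 × 0.36 × 0.645 = 0.2113 m³/s
w_5 = (2.19 − 1.54)/2 = 0.325 m; q_5 = 0.47 × 0.09 × 0.325 = 0.01375 m³/s
Q = Σ qᵢ = 0.4974 m³/s
= 0.4974 × 3600 = 1791 m³/h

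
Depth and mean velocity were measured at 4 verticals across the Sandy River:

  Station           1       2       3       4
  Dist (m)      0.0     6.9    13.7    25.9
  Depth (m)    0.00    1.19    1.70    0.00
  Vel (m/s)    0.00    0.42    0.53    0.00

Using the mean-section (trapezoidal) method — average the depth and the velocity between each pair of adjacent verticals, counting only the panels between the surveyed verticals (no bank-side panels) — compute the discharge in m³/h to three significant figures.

29800 m³/h

Panel 1-2: Δb = 6.9 m, d̄ = (0.00+1.19)/2 = 0.595, v̄ = (0.00+0.42)/2 = 0.21 → q = 6.9×0.595×0.21 = 0.8622 m³/s
Panel 2-3: Δb = 6.8 m, d̄ = (1.19+1.70)/2 = 1.445, v̄ = (0.42+0.53)/2 = 0.475 → q = 6.8×1.445×0.475 = 4.667 m³/s
Panel 3-4: Δb = 12.2 m, d̄ = (1.70+0.00)/2 = 0.85, v̄ = (0.53+0.00)/2 = 0.265 → q = 12.2×0.85×0.265 = 2.748 m³/s
Q = Σ q = 8.278 m³/s
= 8.278 × 3600 = 29800 m³/h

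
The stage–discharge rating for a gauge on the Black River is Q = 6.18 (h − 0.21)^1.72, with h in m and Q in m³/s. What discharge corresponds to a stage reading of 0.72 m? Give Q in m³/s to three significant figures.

1.94 m³/s

Q = 6.18 × (0.72 − 0.21)^1.72 = 6.18 × 0.51^1.72 = 1.941 m³/s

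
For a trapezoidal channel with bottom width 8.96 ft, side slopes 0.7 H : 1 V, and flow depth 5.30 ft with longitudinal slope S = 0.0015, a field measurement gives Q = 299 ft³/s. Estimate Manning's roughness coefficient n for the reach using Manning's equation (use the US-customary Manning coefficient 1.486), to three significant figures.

0.0273

A = (b + z·y)·y = (8.96 + 0.7×5.30)×5.30 = 67.15 ft²
P = b + 2y√(1+z²) = 8.96 + 2×5.30×√(1+0.7²) = 21.90 ft
R = A/P = 67.15/21.90 = 3.066 ft
n = (1.486/Q)·A·R^(2/3)·S^(1/2) = (1.486/299) × 67.15 × 2.111 × 0.03873 = 0.02728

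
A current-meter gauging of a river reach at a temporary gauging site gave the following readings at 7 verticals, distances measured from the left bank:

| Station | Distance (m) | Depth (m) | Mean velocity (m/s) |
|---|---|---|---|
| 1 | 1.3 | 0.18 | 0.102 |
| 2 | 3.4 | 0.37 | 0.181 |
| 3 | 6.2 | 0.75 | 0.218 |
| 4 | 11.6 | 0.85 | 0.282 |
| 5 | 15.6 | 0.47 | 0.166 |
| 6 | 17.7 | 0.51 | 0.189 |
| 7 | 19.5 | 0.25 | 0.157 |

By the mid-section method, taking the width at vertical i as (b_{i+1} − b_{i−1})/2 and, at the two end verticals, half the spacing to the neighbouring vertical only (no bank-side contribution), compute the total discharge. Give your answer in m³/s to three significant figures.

2.44 m³/s

w_1 = (3.4 − 1.3)/2 = 1.05 m; q_1 = 0.102 × 0.18 × 1.05 = 0.01928 m³/s
w_2 = (6.2 − 1.3)/2 = 2.45 m; q_2 = 0.181 × 0.37 × 2.45 = 0.1641 m³/s
w_3 = (11.6 − 3.4)/2 = 4.1 m; q_3 = 0.218 × 0.75 × 4.1 = 0.6704 m³/s
w_4 = (15.6 − 6.2)/2 = 4.7 m; q_4 = 0.282 × 0.85 × 4.7 = 1.127 m³/s
w_5 = (17.7 − 11.6)/2 = 3.05 m; q_5 = 0.166 × 0.47 × 3.05 = 0.2380 m³/s
w_6 = (19.5 − 15.6)/2 = 1.95 m; q_6 = 0.189 × 0.51 × 1.95 = 0.1880 m³/s
w_7 = (19.5 − 17.7)/2 = 0.9 m; q_7 = 0.157 × 0.25 × 0.9 = 0.03533 m³/s
Q = Σ qᵢ = 2.442 m³/s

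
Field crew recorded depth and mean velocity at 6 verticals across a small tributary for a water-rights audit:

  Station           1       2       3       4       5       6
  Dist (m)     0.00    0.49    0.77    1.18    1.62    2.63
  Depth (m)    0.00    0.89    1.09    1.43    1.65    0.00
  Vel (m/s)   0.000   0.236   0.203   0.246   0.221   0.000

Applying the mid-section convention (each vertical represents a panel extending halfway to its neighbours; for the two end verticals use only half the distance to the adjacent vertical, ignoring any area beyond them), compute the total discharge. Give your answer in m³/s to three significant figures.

w_2 = (0.77 − 0.00)/2 = 0.385 m; q_2 = 0.236 × 0.89 × 0.385 = 0.08087 m³/s
w_3 = (1.18 − 0.49)/2 = 0.345 m; q_3 = 0.203 × 1.09 × 0.345 = 0.07634 m³/s
w_4 = (1.62 − 0.77)/2 = 0.425 m; q_4 = 0.246 × 1.43 × 0.425 = 0.1495 m³/s
w_5 = (2.63 − 1.18)/2 = 0.725 m; q_5 = 0.221 × 1.65 × 0.725 = 0.2644 m³/s
Stations 1, 6 contribute zero (depth or velocity is 0).
Q = Σ qᵢ = 0.5711 m³/s

0.571 m³/s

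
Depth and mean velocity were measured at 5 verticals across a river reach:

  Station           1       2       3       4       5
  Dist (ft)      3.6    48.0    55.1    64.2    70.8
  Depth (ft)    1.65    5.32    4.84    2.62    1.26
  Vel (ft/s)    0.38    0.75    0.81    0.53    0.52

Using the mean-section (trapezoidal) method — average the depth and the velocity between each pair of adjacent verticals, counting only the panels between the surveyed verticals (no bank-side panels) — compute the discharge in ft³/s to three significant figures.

145 ft³/s

Panel 1-2: Δb = 44.4 ft, d̄ = (1.65+5.32)/2 = 3.485, v̄ = (0.38+0.75)/2 = 0.565 → q = 44.4×3.485×0.565 = 87.42 ft³/s
Panel 2-3: Δb = 7.1 ft, d̄ = (5.32+4.84)/2 = 5.08, v̄ = (0.75+0.81)/2 = 0.78 → q = 7.1×5.08×0.78 = 28.13 ft³/s
Panel 3-4: Δb = 9.1 ft, d̄ = (4.84+2.62)/2 = 3.73, v̄ = (0.81+0.53)/2 = 0.67 → q = 9.1×3.73×0.67 = 22.74 ft³/s
Panel 4-5: Δb = 6.6 ft, d̄ = (2.62+1.26)/2 = 1.94, v̄ = (0.53+0.52)/2 = 0.525 → q = 6.6×1.94×0.525 = 6.722 ft³/s
Q = Σ q = 145.0 ft³/s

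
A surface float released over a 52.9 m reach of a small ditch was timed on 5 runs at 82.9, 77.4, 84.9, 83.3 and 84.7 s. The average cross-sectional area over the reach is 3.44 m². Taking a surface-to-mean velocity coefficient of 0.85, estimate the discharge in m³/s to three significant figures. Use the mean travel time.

t̄ = (82.9 + 77.4 + 84.9 + 83.3 + 84.7) / 5 = 82.64 s
v_surface = L / t̄ = 52.9 / 82.64 = 0.6401 m/s
v_mean = 0.85 × 0.6401 = 0.5441 m/s
Q = A × v_mean = 3.44 × 0.5441 = 1.872 m³/s

1.87 m³/s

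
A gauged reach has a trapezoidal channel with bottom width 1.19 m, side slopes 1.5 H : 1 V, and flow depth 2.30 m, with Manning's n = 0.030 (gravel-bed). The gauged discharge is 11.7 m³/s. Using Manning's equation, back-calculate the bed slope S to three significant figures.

A = (b + z·y)·y = (1.19 + 1.5×2.30)×2.30 = 10.67 m²
P = b + 2y√(1+z²) = 1.19 + 2×2.30×√(1+1.5²) = 9.483 m
R = A/P = 10.67/9.483 = 1.125 m
S = (Q·n / (1·A·R^(2/3)))² = (11.7×0.030 / (1×10.67×1.082))² = 0.0009241

0.000924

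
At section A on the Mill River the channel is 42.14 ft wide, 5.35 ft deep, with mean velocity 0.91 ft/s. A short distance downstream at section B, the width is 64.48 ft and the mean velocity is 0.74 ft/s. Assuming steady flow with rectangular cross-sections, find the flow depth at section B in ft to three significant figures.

4.30 ft

Q = A₁V₁ = (42.14×5.35) × 0.91 = 205.2 ft³/s
d₂ = Q/(b₂ V₂) = 205.2/(64.48×0.74) = 4.300 ft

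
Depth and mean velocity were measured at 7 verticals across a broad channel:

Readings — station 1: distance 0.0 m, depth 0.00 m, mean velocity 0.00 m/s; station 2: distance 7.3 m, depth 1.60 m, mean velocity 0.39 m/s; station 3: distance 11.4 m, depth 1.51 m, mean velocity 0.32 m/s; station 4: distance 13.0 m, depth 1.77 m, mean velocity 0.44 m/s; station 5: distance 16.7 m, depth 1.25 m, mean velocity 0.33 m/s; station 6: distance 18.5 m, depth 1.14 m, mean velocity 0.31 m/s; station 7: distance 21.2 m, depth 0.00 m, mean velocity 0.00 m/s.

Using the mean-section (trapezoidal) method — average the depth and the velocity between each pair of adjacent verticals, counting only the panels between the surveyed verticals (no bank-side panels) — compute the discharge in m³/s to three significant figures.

Panel 1-2: Δb = 7.3 m, d̄ = (0.00+1.60)/2 = 0.8, v̄ = (0.00+0.39)/2 = 0.195 → q = 7.3×0.8×0.195 = 1.139 m³/s
Panel 2-3: Δb = 4.1 m, d̄ = (1.60+1.51)/2 = 1.555, v̄ = (0.39+0.32)/2 = 0.355 → q = 4.1×1.555×0.355 = 2.263 m³/s
Panel 3-4: Δb = 1.6 m, d̄ = (1.51+1.77)/2 = 1.64, v̄ = (0.32+0.44)/2 = 0.38 → q = 1.6×1.64×0.38 = 0.9971 m³/s
Panel 4-5: Δb = 3.7 m, d̄ = (1.77+1.25)/2 = 1.51, v̄ = (0.44+0.33)/2 = 0.385 → q = 3.7×1.51×0.385 = 2.151 m³/s
Panel 5-6: Δb = 1.8 m, d̄ = (1.25+1.14)/2 = 1.195, v̄ = (0.33+0.31)/2 = 0.32 → q = 1.8×1.195×0.32 = 0.6883 m³/s
Panel 6-7: Δb = 2.7 m, d̄ = (1.14+0.00)/2 = 0.57, v̄ = (0.31+0.00)/2 = 0.155 → q = 2.7×0.57×0.155 = 0.2385 m³/s
Q = Σ q = 7.477 m³/s

7.48 m³/s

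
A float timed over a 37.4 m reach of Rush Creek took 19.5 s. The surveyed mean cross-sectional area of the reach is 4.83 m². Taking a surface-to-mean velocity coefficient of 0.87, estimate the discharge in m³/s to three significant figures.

8.06 m³/s

v_surface = L / t̄ = 37.4 / 19.5 = 1.918 m/s
v_mean = 0.87 × 1.918 = 1.669 m/s
Q = A × v_mean = 4.83 × 1.669 = 8.059 m³/s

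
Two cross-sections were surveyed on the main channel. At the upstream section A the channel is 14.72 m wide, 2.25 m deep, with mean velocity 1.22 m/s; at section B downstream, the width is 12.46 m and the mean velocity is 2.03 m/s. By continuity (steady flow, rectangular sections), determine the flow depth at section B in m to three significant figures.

1.60 m

Q = A₁V₁ = (14.72×2.25) × 1.22 = 40.41 m³/s
d₂ = Q/(b₂ V₂) = 40.41/(12.46×2.03) = 1.597 m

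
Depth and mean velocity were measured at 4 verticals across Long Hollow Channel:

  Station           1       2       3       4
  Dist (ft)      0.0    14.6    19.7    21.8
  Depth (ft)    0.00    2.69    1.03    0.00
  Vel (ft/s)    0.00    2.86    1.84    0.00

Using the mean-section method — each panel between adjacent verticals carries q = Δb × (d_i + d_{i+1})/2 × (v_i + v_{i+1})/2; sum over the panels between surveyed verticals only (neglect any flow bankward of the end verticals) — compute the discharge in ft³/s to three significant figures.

51.4 ft³/s

Panel 1-2: Δb = 14.6 ft, d̄ = (0.00+2.69)/2 = 1.345, v̄ = (0.00+2.86)/2 = 1.43 → q = 14.6×1.345×1.43 = 28.08 ft³/s
Panel 2-3: Δb = 5.1 ft, d̄ = (2.69+1.03)/2 = 1.86, v̄ = (2.86+1.84)/2 = 2.35 → q = 5.1×1.86×2.35 = 22.29 ft³/s
Panel 3-4: Δb = 2.1 ft, d̄ = (1.03+0.00)/2 = 0.515, v̄ = (1.84+0.00)/2 = 0.92 → q = 2.1×0.515×0.92 = 0.9950 ft³/s
Q = Σ q = 51.37 ft³/s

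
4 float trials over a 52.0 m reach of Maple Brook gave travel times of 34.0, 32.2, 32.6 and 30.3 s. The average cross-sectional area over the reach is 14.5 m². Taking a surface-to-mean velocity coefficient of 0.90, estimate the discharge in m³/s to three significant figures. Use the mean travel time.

21.0 m³/s

t̄ = (34.0 + 32.2 + 32.6 + 30.3) / 4 = 32.275 s
v_surface = L / t̄ = 52.0 / 32.275 = 1.611 m/s
v_mean = 0.90 × 1.611 = 1.450 m/s
Q = A × v_mean = 14.5 × 1.450 = 21.03 m³/s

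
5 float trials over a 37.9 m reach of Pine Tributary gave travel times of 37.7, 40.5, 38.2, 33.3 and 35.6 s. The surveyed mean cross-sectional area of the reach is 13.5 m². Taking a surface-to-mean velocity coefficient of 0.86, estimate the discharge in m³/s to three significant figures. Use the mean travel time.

t̄ = (37.7 + 40.5 + 38.2 + 33.3 + 35.6) / 5 = 37.06 s
v_surface = L / t̄ = 37.9 / 37.06 = 1.023 m/s
v_mean = 0.86 × 1.023 = 0.8795 m/s
Q = A × v_mean = 13.5 × 0.8795 = 11.87 m³/s

11.9 m³/s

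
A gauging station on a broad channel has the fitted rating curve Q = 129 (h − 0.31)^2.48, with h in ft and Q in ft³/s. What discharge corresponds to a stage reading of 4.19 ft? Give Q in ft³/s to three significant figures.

3720 ft³/s

Q = 129 × (4.19 − 0.31)^2.48 = 129 × 3.88^2.48 = 3723 ft³/s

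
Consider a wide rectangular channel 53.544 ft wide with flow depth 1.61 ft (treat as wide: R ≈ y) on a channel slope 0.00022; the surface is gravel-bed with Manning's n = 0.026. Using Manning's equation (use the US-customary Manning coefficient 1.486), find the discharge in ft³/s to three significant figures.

A = b·y = 53.544 × 1.61 = 86.21 ft²
Wide channel: R ≈ y = 1.61 ft
Q = (1.486/n)·A·R^(2/3)·S^(1/2) = (1.486/0.026) × 86.21 × 1.610^(2/3) × 0.00022^(1/2) = 100.4 ft³/s

100 ft³/s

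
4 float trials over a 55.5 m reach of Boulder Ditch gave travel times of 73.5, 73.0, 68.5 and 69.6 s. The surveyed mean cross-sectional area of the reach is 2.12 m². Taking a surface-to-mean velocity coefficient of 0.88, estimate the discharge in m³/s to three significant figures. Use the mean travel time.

t̄ = (73.5 + 73.0 + 68.5 + 69.6) / 4 = 71.15 s
v_surface = L / t̄ = 55.5 / 71.15 = 0.7800 m/s
v_mean = 0.88 × 0.7800 = 0.6864 m/s
Q = A × v_mean = 2.12 × 0.6864 = 1.455 m³/s

1.46 m³/s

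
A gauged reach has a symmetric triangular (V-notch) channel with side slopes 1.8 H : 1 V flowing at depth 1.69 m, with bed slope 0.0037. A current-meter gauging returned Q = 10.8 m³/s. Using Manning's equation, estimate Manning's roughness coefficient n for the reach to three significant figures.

A = z·y² = 1.8×1.69² = 5.141 m²
P = 2y√(1+z²) = 2×1.69×√(1+1.8²) = 6.960 m
R = A/P = 5.141/6.960 = 0.7387 m
n = (1/Q)·A·R^(2/3)·S^(1/2) = (1/10.8) × 5.141 × 0.8171 × 0.06083 = 0.02366

0.0237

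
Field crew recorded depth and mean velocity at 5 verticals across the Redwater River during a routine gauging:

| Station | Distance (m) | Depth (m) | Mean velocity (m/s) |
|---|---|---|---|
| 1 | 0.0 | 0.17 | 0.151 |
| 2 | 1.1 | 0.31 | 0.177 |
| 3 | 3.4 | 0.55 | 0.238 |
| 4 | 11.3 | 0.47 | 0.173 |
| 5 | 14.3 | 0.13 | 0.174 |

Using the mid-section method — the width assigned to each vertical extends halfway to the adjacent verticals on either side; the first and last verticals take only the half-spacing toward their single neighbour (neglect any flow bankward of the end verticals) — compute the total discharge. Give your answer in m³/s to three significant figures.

w_1 = (1.1 − 0.0)/2 = 0.55 m; q_1 = 0.151 × 0.17 × 0.55 = 0.01412 m³/s
w_2 = (3.4 − 0.0)/2 = 1.7 m; q_2 = 0.177 × 0.31 × 1.7 = 0.09328 m³/s
w_3 = (11.3 − 1.1)/2 = 5.1 m; q_3 = 0.238 × 0.55 × 5.1 = 0.6676 m³/s
w_4 = (14.3 − 3.4)/2 = 5.45 m; q_4 = 0.173 × 0.47 × 5.45 = 0.4431 m³/s
w_5 = (14.3 − 11.3)/2 = 1.5 m; q_5 = 0.174 × 0.13 × 1.5 = 0.03393 m³/s
Q = Σ qᵢ = 1.252 m³/s

1.25 m³/s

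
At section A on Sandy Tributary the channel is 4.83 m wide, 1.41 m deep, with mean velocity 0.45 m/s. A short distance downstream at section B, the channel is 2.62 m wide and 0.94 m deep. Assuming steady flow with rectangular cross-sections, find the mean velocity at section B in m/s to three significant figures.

1.24 m/s

Q = A₁V₁ = (4.83×1.41) × 0.45 = 3.065 m³/s
A₂ = 2.62 × 0.94 = 2.463 m²
V₂ = Q/A₂ = 3.065/2.463 = 1.244 m/s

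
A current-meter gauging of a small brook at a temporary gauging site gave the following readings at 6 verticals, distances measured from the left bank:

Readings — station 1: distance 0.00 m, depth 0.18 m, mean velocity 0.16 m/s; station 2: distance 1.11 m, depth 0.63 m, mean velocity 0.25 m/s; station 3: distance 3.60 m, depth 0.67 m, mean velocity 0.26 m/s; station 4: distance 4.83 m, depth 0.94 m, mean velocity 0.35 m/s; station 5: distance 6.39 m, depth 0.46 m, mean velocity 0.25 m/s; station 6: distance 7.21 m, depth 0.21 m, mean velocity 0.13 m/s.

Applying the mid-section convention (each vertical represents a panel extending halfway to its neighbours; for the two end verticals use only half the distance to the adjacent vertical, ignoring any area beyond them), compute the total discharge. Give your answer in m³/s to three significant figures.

w_1 = (1.11 − 0.00)/2 = 0.555 m; q_1 = 0.16 × 0.18 × 0.555 = 0.01598 m³/s
w_2 = (3.60 − 0.00)/2 = 1.8 m; q_2 = 0.25 × 0.63 × 1.8 = 0.2835 m³/s
w_3 = (4.83 − 1.11)/2 = 1.86 m; q_3 = 0.26 × 0.67 × 1.86 = 0.3240 m³/s
w_4 = (6.39 − 3.60)/2 = 1.395 m; q_4 = 0.35 × 0.94 × 1.395 = 0.4590 m³/s
w_5 = (7.21 − 4.83)/2 = 1.19 m; q_5 = 0.25 × 0.46 × 1.19 = 0.1369 m³/s
w_6 = (7.21 − 6.39)/2 = 0.41 m; q_6 = 0.13 × 0.21 × 0.41 = 0.01119 m³/s
Q = Σ qᵢ = 1.230 m³/s

1.23 m³/s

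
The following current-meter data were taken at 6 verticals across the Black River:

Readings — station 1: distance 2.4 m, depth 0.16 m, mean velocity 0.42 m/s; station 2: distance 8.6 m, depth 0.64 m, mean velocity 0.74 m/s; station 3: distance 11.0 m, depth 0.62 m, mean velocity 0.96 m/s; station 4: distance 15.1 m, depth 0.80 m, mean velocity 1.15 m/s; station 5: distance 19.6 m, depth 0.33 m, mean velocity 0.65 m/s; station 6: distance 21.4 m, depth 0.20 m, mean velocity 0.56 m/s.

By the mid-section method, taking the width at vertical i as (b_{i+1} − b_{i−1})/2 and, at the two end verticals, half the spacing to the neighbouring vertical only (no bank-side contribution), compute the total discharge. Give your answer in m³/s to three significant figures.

8.91 m³/s

w_1 = (8.6 − 2.4)/2 = 3.1 m; q_1 = 0.42 × 0.16 × 3.1 = 0.2083 m³/s
w_2 = (11.0 − 2.4)/2 = 4.3 m; q_2 = 0.74 × 0.64 × 4.3 = 2.036 m³/s
w_3 = (15.1 − 8.6)/2 = 3.25 m; q_3 = 0.96 × 0.62 × 3.25 = 1.934 m³/s
w_4 = (19.6 − 11.0)/2 = 4.3 m; q_4 = 1.15 × 0.80 × 4.3 = 3.956 m³/s
w_5 = (21.4 − 15.1)/2 = 3.15 m; q_5 = 0.65 × 0.33 × 3.15 = 0.6757 m³/s
w_6 = (21.4 − 19.6)/2 = 0.9 m; q_6 = 0.56 × 0.20 × 0.9 = 0.1008 m³/s
Q = Σ qᵢ = 8.912 m³/s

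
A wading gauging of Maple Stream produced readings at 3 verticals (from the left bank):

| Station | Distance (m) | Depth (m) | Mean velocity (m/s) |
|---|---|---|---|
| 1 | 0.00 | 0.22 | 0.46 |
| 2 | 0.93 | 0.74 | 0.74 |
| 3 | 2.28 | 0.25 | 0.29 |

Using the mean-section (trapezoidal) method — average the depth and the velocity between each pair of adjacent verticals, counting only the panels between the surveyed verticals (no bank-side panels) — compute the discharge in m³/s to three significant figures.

0.612 m³/s

Panel 1-2: Δb = 0.93 m, d̄ = (0.22+0.74)/2 = 0.48, v̄ = (0.46+0.74)/2 = 0.6 → q = 0.93×0.48×0.6 = 0.2678 m³/s
Panel 2-3: Δb = 1.35 m, d̄ = (0.74+0.25)/2 = 0.495, v̄ = (0.74+0.29)/2 = 0.515 → q = 1.35×0.495×0.515 = 0.3441 m³/s
Q = Σ q = 0.6120 m³/s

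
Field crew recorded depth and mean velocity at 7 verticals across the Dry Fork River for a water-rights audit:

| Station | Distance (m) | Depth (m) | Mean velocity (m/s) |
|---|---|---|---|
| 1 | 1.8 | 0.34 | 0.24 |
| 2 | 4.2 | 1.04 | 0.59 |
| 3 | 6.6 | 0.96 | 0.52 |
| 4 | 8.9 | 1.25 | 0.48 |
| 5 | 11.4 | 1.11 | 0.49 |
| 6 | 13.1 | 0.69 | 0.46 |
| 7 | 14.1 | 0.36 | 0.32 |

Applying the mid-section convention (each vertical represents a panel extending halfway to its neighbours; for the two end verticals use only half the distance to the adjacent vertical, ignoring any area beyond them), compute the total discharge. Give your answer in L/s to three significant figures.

w_1 = (4.2 − 1.8)/2 = 1.2 m; q_1 = 0.24 × 0.34 × 1.2 = 0.09792 m³/s
w_2 = (6.6 − 1.8)/2 = 2.4 m; q_2 = 0.59 × 1.04 × 2.4 = 1.473 m³/s
w_3 = (8.9 − 4.2)/2 = 2.35 m; q_3 = 0.52 × 0.96 × 2.35 = 1.173 m³/s
w_4 = (11.4 − 6.6)/2 = 2.4 m; q_4 = 0.48 × 1.25 × 2.4 = 1.440 m³/s
w_5 = (13.1 − 8.9)/2 = 2.1 m; q_5 = 0.49 × 1.11 × 2.1 = 1.142 m³/s
w_6 = (14.1 − 11.4)/2 = 1.35 m; q_6 = 0.46 × 0.69 × 1.35 = 0.4285 m³/s
w_7 = (14.1 − 13.1)/2 = 0.5 m; q_7 = 0.32 × 0.36 × 0.5 = 0.05760 m³/s
Q = Σ qᵢ = 5.812 m³/s
= 5.812 × 1000 = 5812 L/s

5810 L/s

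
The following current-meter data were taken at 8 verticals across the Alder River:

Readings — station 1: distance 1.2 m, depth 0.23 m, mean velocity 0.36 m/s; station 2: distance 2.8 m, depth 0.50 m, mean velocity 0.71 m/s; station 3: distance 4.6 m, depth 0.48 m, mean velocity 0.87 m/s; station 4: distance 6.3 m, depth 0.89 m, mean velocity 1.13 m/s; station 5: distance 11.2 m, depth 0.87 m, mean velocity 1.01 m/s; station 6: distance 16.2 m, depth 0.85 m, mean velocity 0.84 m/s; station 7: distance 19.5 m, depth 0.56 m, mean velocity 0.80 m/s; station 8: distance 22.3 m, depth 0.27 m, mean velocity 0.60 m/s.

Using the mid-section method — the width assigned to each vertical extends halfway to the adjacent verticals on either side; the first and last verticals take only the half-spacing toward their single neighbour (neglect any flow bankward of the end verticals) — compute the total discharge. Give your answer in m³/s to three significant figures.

w_1 = (2.8 − 1.2)/2 = 0.8 m; q_1 = 0.36 × 0.23 × 0.8 = 0.06624 m³/s
w_2 = (4.6 − 1.2)/2 = 1.7 m; q_2 = 0.71 × 0.50 × 1.7 = 0.6035 m³/s
w_3 = (6.3 − 2.8)/2 = 1.75 m; q_3 = 0.87 × 0.48 × 1.75 = 0.7308 m³/s
w_4 = (11.2 − 4.6)/2 = 3.3 m; q_4 = 1.13 × 0.89 × 3.3 = 3.319 m³/s
w_5 = (16.2 − 6.3)/2 = 4.95 m; q_5 = 1.01 × 0.87 × 4.95 = 4.350 m³/s
w_6 = (19.5 − 11.2)/2 = 4.15 m; q_6 = 0.84 × 0.85 × 4.15 = 2.963 m³/s
w_7 = (22.3 − 16.2)/2 = 3.05 m; q_7 = 0.80 × 0.56 × 3.05 = 1.366 m³/s
w_8 = (22.3 − 19.5)/2 = 1.4 m; q_8 = 0.60 × 0.27 × 1.4 = 0.2268 m³/s
Q = Σ qᵢ = 13.63 m³/s

13.6 m³/s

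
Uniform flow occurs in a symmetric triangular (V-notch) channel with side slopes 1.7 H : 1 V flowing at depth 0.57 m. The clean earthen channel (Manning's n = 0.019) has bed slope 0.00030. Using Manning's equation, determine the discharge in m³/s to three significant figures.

0.197 m³/s

A = z·y² = 1.7×0.57² = 0.5523 m²
P = 2y√(1+z²) = 2×0.57×√(1+1.7²) = 2.248 m
R = A/P = 0.5523/2.248 = 0.2457 m
Q = (1/n)·A·R^(2/3)·S^(1/2) = (1/0.019) × 0.5523 × 0.2457^(2/3) × 0.00030^(1/2) = 0.1975 m³/s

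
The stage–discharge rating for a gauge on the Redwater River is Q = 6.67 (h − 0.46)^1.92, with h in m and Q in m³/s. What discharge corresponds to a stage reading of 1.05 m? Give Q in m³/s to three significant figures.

2.42 m³/s

Q = 6.67 × (1.05 − 0.46)^1.92 = 6.67 × 0.59^1.92 = 2.422 m³/s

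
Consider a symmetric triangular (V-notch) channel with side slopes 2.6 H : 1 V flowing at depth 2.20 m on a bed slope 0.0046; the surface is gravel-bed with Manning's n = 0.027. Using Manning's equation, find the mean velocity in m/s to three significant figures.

2.56 m/s

A = z·y² = 2.6×2.20² = 12.58 m²
P = 2y√(1+z²) = 2×2.20×√(1+2.6²) = 12.26 m
R = A/P = 12.58/12.26 = 1.027 m
Q = (1/n)·A·R^(2/3)·S^(1/2) = (1/0.027) × 12.58 × 1.027^(2/3) × 0.0046^(1/2) = 32.17 m³/s
V = Q/A = 32.17/12.58 = 2.556 m/s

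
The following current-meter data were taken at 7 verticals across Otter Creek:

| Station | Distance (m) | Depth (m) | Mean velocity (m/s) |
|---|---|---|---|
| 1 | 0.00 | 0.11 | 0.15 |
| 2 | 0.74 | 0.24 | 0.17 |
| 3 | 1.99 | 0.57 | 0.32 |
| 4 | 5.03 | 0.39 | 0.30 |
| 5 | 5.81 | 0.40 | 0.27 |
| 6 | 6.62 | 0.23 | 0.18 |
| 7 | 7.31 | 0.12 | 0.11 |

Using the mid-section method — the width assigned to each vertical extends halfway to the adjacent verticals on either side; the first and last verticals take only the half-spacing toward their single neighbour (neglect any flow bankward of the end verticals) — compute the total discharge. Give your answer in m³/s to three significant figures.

0.783 m³/s

w_1 = (0.74 − 0.00)/2 = 0.37 m; q_1 = 0.15 × 0.11 × 0.37 = 0.006105 m³/s
w_2 = (1.99 − 0.00)/2 = 0.995 m; q_2 = 0.17 × 0.24 × 0.995 = 0.04060 m³/s
w_3 = (5.03 − 0.74)/2 = 2.145 m; q_3 = 0.32 × 0.57 × 2.145 = 0.3912 m³/s
w_4 = (5.81 − 1.99)/2 = 1.91 m; q_4 = 0.30 × 0.39 × 1.91 = 0.2235 m³/s
w_5 = (6.62 − 5.03)/2 = 0.795 m; q_5 = 0.27 × 0.40 × 0.795 = 0.08586 m³/s
w_6 = (7.31 − 5.81)/2 = 0.75 m; q_6 = 0.18 × 0.23 × 0.75 = 0.03105 m³/s
w_7 = (7.31 − 6.62)/2 = 0.345 m; q_7 = 0.11 × 0.12 × 0.345 = 0.004554 m³/s
Q = Σ qᵢ = 0.7829 m³/s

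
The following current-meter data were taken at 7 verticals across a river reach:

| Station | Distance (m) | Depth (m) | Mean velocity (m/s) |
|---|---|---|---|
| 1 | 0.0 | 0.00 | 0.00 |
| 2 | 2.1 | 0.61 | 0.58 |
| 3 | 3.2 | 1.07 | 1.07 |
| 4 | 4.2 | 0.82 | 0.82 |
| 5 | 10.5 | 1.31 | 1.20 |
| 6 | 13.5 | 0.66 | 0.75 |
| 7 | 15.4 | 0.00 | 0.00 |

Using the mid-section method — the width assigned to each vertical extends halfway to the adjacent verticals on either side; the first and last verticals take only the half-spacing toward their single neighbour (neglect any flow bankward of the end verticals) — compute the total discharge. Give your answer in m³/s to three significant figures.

12.7 m³/s

w_2 = (3.2 − 0.0)/2 = 1.6 m; q_2 = 0.58 × 0.61 × 1.6 = 0.5661 m³/s
w_3 = (4.2 − 2.1)/2 = 1.05 m; q_3 = 1.07 × 1.07 × 1.05 = 1.202 m³/s
w_4 = (10.5 − 3.2)/2 = 3.65 m; q_4 = 0.82 × 0.82 × 3.65 = 2.454 m³/s
w_5 = (13.5 − 4.2)/2 = 4.65 m; q_5 = 1.20 × 1.31 × 4.65 = 7.310 m³/s
w_6 = (15.4 − 10.5)/2 = 2.45 m; q_6 = 0.75 × 0.66 × 2.45 = 1.213 m³/s
Stations 1, 7 contribute zero (depth or velocity is 0).
Q = Σ qᵢ = 12.75 m³/s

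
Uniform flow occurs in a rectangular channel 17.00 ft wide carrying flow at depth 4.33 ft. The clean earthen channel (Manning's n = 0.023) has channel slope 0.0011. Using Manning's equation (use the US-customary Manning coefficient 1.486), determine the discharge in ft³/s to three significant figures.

A = b·y = 17.00 × 4.33 = 73.61 ft²
P = b + 2y = 17.00 + 2×4.33 = 25.66 ft
R = A/P = 73.61/25.66 = 2.869 ft
Q = (1.486/n)·A·R^(2/3)·S^(1/2) = (1.486/0.023) × 73.61 × 2.869^(2/3) × 0.0011^(1/2) = 318.5 ft³/s

318 ft³/s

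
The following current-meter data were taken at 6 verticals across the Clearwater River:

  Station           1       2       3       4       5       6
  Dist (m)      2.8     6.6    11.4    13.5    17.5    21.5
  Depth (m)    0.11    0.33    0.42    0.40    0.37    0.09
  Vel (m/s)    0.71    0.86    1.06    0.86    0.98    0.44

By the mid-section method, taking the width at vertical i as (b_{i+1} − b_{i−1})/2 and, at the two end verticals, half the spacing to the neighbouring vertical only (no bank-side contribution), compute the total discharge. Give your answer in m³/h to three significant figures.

w_1 = (6.6 − 2.8)/2 = 1.9 m; q_1 = 0.71 × 0.11 × 1.9 = 0.1484 m³/s
w_2 = (11.4 − 2.8)/2 = 4.3 m; q_2 = 0.86 × 0.33 × 4.3 = 1.220 m³/s
w_3 = (13.5 − 6.6)/2 = 3.45 m; q_3 = 1.06 × 0.42 × 3.45 = 1.536 m³/s
w_4 = (17.5 − 11.4)/2 = 3.05 m; q_4 = 0.86 × 0.40 × 3.05 = 1.049 m³/s
w_5 = (21.5 − 13.5)/2 = 4 m; q_5 = 0.98 × 0.37 × 4 = 1.450 m³/s
w_6 = (21.5 − 17.5)/2 = 2 m; q_6 = 0.44 × 0.09 × 2 = 0.07920 m³/s
Q = Σ qᵢ = 5.483 m³/s
= 5.483 × 3600 = 19740 m³/h

19700 m³/h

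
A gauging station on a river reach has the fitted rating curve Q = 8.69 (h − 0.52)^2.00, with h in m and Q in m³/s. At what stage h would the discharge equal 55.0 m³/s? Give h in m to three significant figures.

h − h₀ = (Q/C)^(1/b) = (55.0/8.69)^(1/2.00) = 2.516 m
h = 0.52 + 2.516 = 3.036 m

3.04 m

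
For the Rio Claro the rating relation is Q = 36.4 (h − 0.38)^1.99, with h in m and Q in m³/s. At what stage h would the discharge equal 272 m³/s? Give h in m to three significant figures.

h − h₀ = (Q/C)^(1/b) = (272/36.4)^(1/1.99) = 2.747 m
h = 0.38 + 2.747 = 3.127 m

3.13 m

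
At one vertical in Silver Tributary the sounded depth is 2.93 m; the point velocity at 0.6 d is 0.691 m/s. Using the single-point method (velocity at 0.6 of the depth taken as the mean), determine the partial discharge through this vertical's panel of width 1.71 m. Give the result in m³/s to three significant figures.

v̄ = v₀.₆ = 0.691 m/s
q = v̄ × d × w = 0.6910 × 2.93 × 1.71 = 3.462 m³/s

3.46 m³/s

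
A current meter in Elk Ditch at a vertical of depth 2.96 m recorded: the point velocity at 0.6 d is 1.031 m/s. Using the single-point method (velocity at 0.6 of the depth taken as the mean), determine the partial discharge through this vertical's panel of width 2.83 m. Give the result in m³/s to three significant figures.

8.64 m³/s

v̄ = v₀.₆ = 1.031 m/s
q = v̄ × d × w = 1.031 × 2.96 × 2.83 = 8.636 m³/s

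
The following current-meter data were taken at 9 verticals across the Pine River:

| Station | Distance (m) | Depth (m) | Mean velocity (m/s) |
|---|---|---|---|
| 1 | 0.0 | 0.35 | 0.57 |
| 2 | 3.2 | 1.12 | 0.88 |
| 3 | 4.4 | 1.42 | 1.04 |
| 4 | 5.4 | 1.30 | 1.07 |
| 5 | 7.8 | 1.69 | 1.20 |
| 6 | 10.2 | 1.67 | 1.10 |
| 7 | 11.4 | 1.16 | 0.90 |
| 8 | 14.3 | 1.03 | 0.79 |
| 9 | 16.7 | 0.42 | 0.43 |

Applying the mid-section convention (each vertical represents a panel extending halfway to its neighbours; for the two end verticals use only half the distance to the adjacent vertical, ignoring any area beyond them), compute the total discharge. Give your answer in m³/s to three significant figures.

w_1 = (3.2 − 0.0)/2 = 1.6 m; q_1 = 0.57 × 0.35 × 1.6 = 0.3192 m³/s
w_2 = (4.4 − 0.0)/2 = 2.2 m; q_2 = 0.88 × 1.12 × 2.2 = 2.168 m³/s
w_3 = (5.4 − 3.2)/2 = 1.1 m; q_3 = 1.04 × 1.42 × 1.1 = 1.624 m³/s
w_4 = (7.8 − 4.4)/2 = 1.7 m; q_4 = 1.07 × 1.30 × 1.7 = 2.365 m³/s
w_5 = (10.2 − 5.4)/2 = 2.4 m; q_5 = 1.20 × 1.69 × 2.4 = 4.867 m³/s
w_6 = (11.4 − 7.8)/2 = 1.8 m; q_6 = 1.10 × 1.67 × 1.8 = 3.307 m³/s
w_7 = (14.3 − 10.2)/2 = 2.05 m; q_7 = 0.90 × 1.16 × 2.05 = 2.140 m³/s
w_8 = (16.7 − 11.4)/2 = 2.65 m; q_8 = 0.79 × 1.03 × 2.65 = 2.156 m³/s
w_9 = (16.7 − 14.3)/2 = 1.2 m; q_9 = 0.43 × 0.42 × 1.2 = 0.2167 m³/s
Q = Σ qᵢ = 19.16 m³/s

19.2 m³/s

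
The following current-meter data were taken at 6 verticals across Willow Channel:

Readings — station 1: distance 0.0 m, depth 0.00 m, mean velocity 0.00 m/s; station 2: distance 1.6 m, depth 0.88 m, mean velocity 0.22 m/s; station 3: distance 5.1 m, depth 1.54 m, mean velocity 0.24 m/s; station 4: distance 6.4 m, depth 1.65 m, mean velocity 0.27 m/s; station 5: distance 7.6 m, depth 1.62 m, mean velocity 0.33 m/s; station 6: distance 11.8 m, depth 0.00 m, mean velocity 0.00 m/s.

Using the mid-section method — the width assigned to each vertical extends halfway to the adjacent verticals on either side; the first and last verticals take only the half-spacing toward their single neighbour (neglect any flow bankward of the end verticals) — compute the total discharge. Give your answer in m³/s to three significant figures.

3.38 m³/s

w_2 = (5.1 − 0.0)/2 = 2.55 m; q_2 = 0.22 × 0.88 × 2.55 = 0.4937 m³/s
w_3 = (6.4 − 1.6)/2 = 2.4 m; q_3 = 0.24 × 1.54 × 2.4 = 0.8870 m³/s
w_4 = (7.6 − 5.1)/2 = 1.25 m; q_4 = 0.27 × 1.65 × 1.25 = 0.5569 m³/s
w_5 = (11.8 − 6.4)/2 = 2.7 m; q_5 = 0.33 × 1.62 × 2.7 = 1.443 m³/s
Stations 1, 6 contribute zero (depth or velocity is 0).
Q = Σ qᵢ = 3.381 m³/s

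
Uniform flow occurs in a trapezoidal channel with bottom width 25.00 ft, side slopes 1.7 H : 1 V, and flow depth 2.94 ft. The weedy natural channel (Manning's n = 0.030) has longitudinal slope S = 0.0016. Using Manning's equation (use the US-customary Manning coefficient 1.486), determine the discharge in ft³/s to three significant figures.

314 ft³/s

A = (b + z·y)·y = (25.00 + 1.7×2.94)×2.94 = 88.19 ft²
P = b + 2y√(1+z²) = 25.00 + 2×2.94×√(1+1.7²) = 36.60 ft
R = A/P = 88.19/36.60 = 2.410 ft
Q = (1.486/n)·A·R^(2/3)·S^(1/2) = (1.486/0.030) × 88.19 × 2.410^(2/3) × 0.0016^(1/2) = 314.1 ft³/s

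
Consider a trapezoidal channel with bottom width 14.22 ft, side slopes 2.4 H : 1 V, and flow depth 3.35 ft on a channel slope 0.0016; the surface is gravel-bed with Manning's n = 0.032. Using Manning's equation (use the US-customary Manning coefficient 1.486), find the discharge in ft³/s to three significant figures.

245 ft³/s

A = (b + z·y)·y = (14.22 + 2.4×3.35)×3.35 = 74.57 ft²
P = b + 2y√(1+z²) = 14.22 + 2×3.35×√(1+2.4²) = 31.64 ft
R = A/P = 74.57/31.64 = 2.357 ft
Q = (1.486/n)·A·R^(2/3)·S^(1/2) = (1.486/0.032) × 74.57 × 2.357^(2/3) × 0.0016^(1/2) = 245.3 ft³/s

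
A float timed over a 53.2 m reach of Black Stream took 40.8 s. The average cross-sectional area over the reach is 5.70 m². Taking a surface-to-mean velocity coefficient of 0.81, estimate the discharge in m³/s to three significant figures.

v_surface = L / t̄ = 53.2 / 40.8 = 1.304 m/s
v_mean = 0.81 × 1.304 = 1.056 m/s
Q = A × v_mean = 5.70 × 1.056 = 6.020 m³/s

6.02 m³/s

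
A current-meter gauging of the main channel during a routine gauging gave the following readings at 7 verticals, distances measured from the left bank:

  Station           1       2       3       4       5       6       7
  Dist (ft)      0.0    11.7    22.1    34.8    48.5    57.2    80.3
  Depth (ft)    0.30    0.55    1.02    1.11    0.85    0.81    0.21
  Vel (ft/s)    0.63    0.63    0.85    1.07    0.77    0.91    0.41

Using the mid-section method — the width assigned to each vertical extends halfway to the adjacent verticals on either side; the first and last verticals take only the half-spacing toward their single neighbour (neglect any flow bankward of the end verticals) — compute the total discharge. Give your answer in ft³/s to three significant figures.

w_1 = (11.7 − 0.0)/2 = 5.85 ft; q_1 = 0.63 × 0.30 × 5.85 = 1.106 ft³/s
w_2 = (22.1 − 0.0)/2 = 11.05 ft; q_2 = 0.63 × 0.55 × 11.05 = 3.829 ft³/s
w_3 = (34.8 − 11.7)/2 = 11.55 ft; q_3 = 0.85 × 1.02 × 11.55 = 10.01 ft³/s
w_4 = (48.5 − 22.1)/2 = 13.2 ft; q_4 = 1.07 × 1.11 × 13.2 = 15.68 ft³/s
w_5 = (57.2 − 34.8)/2 = 11.2 ft; q_5 = 0.77 × 0.85 × 11.2 = 7.330 ft³/s
w_6 = (80.3 − 48.5)/2 = 15.9 ft; q_6 = 0.91 × 0.81 × 15.9 = 11.72 ft³/s
w_7 = (80.3 − 57.2)/2 = 11.55 ft; q_7 = 0.41 × 0.21 × 11.55 = 0.9945 ft³/s
Q = Σ qᵢ = 50.67 ft³/s

50.7 ft³/s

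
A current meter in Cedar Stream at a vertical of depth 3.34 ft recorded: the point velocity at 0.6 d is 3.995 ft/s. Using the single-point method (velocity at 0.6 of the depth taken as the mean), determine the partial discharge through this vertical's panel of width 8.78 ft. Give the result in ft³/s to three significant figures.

117 ft³/s

v̄ = v₀.₆ = 3.995 ft/s
q = v̄ × d × w = 3.995 × 3.34 × 8.78 = 117.2 ft³/s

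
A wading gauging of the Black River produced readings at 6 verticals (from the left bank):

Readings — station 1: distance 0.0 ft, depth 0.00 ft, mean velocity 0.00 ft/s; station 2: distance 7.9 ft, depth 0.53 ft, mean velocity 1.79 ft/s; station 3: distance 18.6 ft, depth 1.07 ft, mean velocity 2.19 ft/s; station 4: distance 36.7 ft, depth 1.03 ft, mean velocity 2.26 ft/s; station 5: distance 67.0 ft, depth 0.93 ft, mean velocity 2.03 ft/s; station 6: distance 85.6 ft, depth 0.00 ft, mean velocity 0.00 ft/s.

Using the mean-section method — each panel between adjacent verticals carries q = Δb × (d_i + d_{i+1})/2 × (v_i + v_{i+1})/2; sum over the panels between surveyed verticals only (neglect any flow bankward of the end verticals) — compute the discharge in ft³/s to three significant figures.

Panel 1-2: Δb = 7.9 ft, d̄ = (0.00+0.53)/2 = 0.265, v̄ = (0.00+1.79)/2 = 0.895 → q = 7.9×0.265×0.895 = 1.874 ft³/s
Panel 2-3: Δb = 10.7 ft, d̄ = (0.53+1.07)/2 = 0.8, v̄ = (1.79+2.19)/2 = 1.99 → q = 10.7×0.8×1.99 = 17.03 ft³/s
Panel 3-4: Δb = 18.1 ft, d̄ = (1.07+1.03)/2 = 1.05, v̄ = (2.19+2.26)/2 = 2.225 → q = 18.1×1.05×2.225 = 42.29 ft³/s
Panel 4-5: Δb = 30.3 ft, d̄ = (1.03+0.93)/2 = 0.98, v̄ = (2.26+2.03)/2 = 2.145 → q = 30.3×0.98×2.145 = 63.69 ft³/s
Panel 5-6: Δb = 18.6 ft, d̄ = (0.93+0.00)/2 = 0.465, v̄ = (2.03+0.00)/2 = 1.015 → q = 18.6×0.465×1.015 = 8.779 ft³/s
Q = Σ q = 133.7 ft³/s

134 ft³/s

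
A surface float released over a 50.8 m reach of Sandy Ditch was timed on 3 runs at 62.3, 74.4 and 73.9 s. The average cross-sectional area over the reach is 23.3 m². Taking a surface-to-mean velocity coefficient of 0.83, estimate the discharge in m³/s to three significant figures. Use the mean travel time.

t̄ = (62.3 + 74.4 + 73.9) / 3 = 70.2 s
v_surface = L / t̄ = 50.8 / 70.2 = 0.7236 m/s
v_mean = 0.83 × 0.7236 = 0.6006 m/s
Q = A × v_mean = 23.3 × 0.6006 = 13.99 m³/s

14.0 m³/s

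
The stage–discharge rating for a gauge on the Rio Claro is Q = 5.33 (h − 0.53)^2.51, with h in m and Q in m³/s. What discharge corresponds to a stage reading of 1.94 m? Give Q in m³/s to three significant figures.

Q = 5.33 × (1.94 − 0.53)^2.51 = 5.33 × 1.41^2.51 = 12.63 m³/s

12.6 m³/s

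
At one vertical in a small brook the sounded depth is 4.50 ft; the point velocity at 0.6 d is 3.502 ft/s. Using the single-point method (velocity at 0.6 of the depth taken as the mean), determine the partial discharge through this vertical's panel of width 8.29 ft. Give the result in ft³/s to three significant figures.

v̄ = v₀.₆ = 3.502 ft/s
q = v̄ × d × w = 3.502 × 4.50 × 8.29 = 130.6 ft³/s

131 ft³/s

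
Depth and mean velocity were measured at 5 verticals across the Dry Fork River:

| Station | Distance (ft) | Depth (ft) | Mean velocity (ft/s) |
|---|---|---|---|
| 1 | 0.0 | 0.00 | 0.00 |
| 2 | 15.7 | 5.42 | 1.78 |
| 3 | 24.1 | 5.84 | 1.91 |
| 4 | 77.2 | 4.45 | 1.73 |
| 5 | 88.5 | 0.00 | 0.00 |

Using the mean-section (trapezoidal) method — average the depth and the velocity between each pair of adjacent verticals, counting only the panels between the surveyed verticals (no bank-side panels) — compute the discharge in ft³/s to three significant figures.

644 ft³/s

Panel 1-2: Δb = 15.7 ft, d̄ = (0.00+5.42)/2 = 2.71, v̄ = (0.00+1.78)/2 = 0.89 → q = 15.7×2.71×0.89 = 37.87 ft³/s
Panel 2-3: Δb = 8.4 ft, d̄ = (5.42+5.84)/2 = 5.63, v̄ = (1.78+1.91)/2 = 1.845 → q = 8.4×5.63×1.845 = 87.25 ft³/s
Panel 3-4: Δb = 53.1 ft, d̄ = (5.84+4.45)/2 = 5.145, v̄ = (1.91+1.73)/2 = 1.82 → q = 53.1×5.145×1.82 = 497.2 ft³/s
Panel 4-5: Δb = 11.3 ft, d̄ = (4.45+0.00)/2 = 2.225, v̄ = (1.73+0.00)/2 = 0.865 → q = 11.3×2.225×0.865 = 21.75 ft³/s
Q = Σ q = 644.1 ft³/s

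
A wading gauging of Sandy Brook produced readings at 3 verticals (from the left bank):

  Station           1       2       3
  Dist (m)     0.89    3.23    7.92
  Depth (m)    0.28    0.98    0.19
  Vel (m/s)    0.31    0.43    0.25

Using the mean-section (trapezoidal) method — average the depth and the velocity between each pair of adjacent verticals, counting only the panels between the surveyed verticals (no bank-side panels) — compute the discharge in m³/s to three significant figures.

Panel 1-2: Δb = 2.34 m, d̄ = (0.28+0.98)/2 = 0.63, v̄ = (0.31+0.43)/2 = 0.37 → q = 2.34×0.63×0.37 = 0.5455 m³/s
Panel 2-3: Δb = 4.69 m, d̄ = (0.98+0.19)/2 = 0.585, v̄ = (0.43+0.25)/2 = 0.34 → q = 4.69×0.585×0.34 = 0.9328 m³/s
Q = Σ q = 1.478 m³/s

1.48 m³/s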